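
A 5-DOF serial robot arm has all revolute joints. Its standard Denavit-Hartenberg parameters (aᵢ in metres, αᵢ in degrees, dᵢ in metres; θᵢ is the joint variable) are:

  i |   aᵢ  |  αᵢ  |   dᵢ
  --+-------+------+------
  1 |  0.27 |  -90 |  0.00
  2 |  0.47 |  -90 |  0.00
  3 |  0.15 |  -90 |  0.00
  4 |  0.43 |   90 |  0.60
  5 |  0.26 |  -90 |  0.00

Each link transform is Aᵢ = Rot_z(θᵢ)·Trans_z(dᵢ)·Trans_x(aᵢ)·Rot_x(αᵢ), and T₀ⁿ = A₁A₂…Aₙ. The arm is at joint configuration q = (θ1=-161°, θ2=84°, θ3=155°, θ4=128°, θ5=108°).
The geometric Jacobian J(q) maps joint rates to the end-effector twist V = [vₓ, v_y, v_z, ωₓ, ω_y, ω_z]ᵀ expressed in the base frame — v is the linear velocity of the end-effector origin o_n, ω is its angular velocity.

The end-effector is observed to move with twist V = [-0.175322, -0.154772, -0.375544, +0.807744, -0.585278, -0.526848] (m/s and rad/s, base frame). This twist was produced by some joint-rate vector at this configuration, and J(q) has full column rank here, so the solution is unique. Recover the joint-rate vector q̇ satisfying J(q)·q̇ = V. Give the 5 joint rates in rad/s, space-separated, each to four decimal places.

-0.2260 0.0560 0.1810 0.5880 -0.6830

o_n = [-0.2723, -0.9351, -0.1413]
J₁: ẑ×o_n = [0.9351, -0.2723, 0.0000], ω = ẑ
J2: z=[0.3256, -0.9455, 0.0000] o=[-0.2553, -0.0879, 0.0000] → [0.1336, 0.0460, -0.2919, 0.3256, -0.9455, 0.0000]
J3: z=[0.9403, 0.3238, -0.1045] o=[-0.3017, -0.1039, -0.4674] → [0.0187, -0.3097, -0.7911, 0.9403, 0.3238, -0.1045]
J4: z=[0.3368, -0.8425, 0.4203] o=[-0.3089, -0.0393, -0.3322] → [0.2157, -0.0489, -0.2709, 0.3368, -0.8425, 0.4203]
J5: z=[-0.6168, 0.1398, 0.7746] o=[-0.4128, -0.7685, -0.2832] → [0.1489, 0.1963, 0.0831, -0.6168, 0.1398, 0.7746]
q̇ = J⁺·V = [-0.2260, 0.0560, 0.1810, 0.5880, -0.6830]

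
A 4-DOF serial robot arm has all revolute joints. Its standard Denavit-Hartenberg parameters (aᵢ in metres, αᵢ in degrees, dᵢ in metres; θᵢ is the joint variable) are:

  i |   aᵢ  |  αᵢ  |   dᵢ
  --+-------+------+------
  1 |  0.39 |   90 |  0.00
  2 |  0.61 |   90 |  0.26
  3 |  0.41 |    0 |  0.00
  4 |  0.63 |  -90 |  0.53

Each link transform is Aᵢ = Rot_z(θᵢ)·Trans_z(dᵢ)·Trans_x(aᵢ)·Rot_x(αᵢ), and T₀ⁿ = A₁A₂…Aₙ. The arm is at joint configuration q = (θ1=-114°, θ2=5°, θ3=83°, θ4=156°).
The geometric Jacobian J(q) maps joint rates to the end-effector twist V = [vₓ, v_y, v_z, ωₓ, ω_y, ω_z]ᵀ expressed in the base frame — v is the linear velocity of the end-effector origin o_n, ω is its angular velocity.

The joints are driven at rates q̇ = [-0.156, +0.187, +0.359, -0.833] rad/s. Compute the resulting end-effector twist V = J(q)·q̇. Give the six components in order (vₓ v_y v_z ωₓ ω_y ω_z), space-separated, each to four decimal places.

-0.1337 0.4175 0.0361 -0.1540 0.1138 0.3162

o_n = [-0.4293, -0.6522, -0.4987]
J₁: ẑ×o_n = [0.6522, -0.4293, 0.0000], ω = ẑ
J2: z=[-0.9135, 0.4067, 0.0000] o=[-0.1586, -0.3563, 0.0000] → [-0.2029, -0.4556, 0.3804, -0.9135, 0.4067, 0.0000]
J3: z=[-0.0354, -0.0796, -0.9962] o=[-0.6433, -0.8057, 0.0532] → [0.1969, -0.2328, 0.0116, -0.0354, -0.0796, -0.9962]
J4: z=[-0.0354, -0.0796, -0.9962] o=[-1.0353, -0.6856, 0.0575] → [0.0776, -0.6234, 0.0471, -0.0354, -0.0796, -0.9962]
V = J·q̇ = [-0.1337, 0.4175, 0.0361, -0.1540, 0.1138, 0.3162]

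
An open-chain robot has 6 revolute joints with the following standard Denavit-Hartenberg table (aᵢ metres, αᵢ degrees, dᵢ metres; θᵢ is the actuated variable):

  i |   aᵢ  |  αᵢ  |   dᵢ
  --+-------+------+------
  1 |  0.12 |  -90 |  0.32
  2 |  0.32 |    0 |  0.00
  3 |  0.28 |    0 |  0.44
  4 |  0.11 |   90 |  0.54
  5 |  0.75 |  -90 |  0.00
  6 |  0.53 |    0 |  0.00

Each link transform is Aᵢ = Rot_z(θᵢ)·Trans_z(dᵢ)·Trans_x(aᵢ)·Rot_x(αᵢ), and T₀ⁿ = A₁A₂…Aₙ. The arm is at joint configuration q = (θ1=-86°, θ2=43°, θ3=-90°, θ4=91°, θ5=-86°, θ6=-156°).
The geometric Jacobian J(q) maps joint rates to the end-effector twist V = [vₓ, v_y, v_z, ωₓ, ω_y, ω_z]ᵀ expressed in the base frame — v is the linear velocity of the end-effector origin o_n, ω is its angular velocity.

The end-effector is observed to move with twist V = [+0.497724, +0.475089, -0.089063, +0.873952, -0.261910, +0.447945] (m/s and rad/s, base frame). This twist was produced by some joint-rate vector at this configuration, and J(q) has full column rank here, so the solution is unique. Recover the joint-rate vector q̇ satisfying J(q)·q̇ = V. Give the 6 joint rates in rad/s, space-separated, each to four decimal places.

0.8050 0.3020 -0.3630 0.8810 -0.0330 0.4810

o_n = [0.7680, -0.7354, 0.3723]
J₁: ẑ×o_n = [0.7354, 0.7680, -0.0000], ω = ẑ
J2: z=[0.9976, 0.0698, 0.0000] o=[0.0084, -0.1197, 0.3200] → [0.0036, -0.0522, -0.6672, 0.9976, 0.0698, 0.0000]
J3: z=[0.9976, 0.0698, 0.0000] o=[0.0247, -0.3532, 0.1018] → [0.0189, -0.2699, -0.4332, 0.9976, 0.0698, 0.0000]
J4: z=[0.9976, 0.0698, 0.0000] o=[0.4769, -0.5130, 0.3065] → [0.0046, -0.0656, -0.2422, 0.9976, 0.0698, 0.0000]
J5: z=[0.0485, -0.6930, 0.7193] o=[1.0211, -0.5542, 0.2301] → [0.0318, -0.1890, -0.1842, 0.0485, -0.6930, 0.7193]
J6: z=[0.1196, -0.7110, -0.6930] o=[0.2774, -0.6440, 0.1938] → [-0.1903, -0.3613, 0.3378, 0.1196, -0.7110, -0.6930]
q̇ = J⁺·V = [0.8050, 0.3020, -0.3630, 0.8810, -0.0330, 0.4810]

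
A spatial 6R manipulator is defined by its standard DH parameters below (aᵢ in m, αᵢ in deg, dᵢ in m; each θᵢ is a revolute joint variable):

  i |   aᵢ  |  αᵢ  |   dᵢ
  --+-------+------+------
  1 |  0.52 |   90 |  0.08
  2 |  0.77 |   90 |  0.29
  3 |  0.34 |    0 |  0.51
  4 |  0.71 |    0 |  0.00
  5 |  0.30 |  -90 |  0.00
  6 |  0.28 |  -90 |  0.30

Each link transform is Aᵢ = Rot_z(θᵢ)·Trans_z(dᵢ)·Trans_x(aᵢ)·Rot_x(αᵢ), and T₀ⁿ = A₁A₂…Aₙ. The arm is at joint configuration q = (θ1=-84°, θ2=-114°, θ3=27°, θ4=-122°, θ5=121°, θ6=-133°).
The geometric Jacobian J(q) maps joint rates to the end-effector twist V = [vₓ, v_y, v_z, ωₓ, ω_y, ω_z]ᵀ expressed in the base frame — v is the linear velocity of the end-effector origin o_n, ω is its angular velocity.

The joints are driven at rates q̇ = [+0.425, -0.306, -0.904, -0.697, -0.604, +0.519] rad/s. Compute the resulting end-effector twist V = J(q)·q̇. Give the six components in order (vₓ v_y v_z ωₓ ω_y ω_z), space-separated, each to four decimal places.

o_n = [-0.1097, 0.5220, -0.5223]
J₁: ẑ×o_n = [-0.5220, -0.1097, 0.0000], ω = ẑ
J2: z=[-0.9945, -0.1045, 0.0000] o=[0.0544, -0.5172, 0.0800] → [0.0630, -0.5990, -1.0506, -0.9945, -0.1045, 0.0000]
J3: z=[-0.0955, 0.9085, 0.4067] o=[-0.2668, -0.2360, -0.6234] → [-0.2164, 0.0736, -0.2151, -0.0955, 0.9085, 0.4067]
J4: z=[-0.0955, 0.9085, 0.4067] o=[-0.4819, 0.3338, -0.6927] → [0.0783, 0.1677, -0.3562, -0.0955, 0.9085, 0.4067]
J5: z=[-0.0955, 0.9085, 0.4067] o=[0.2242, 0.3827, -0.6362] → [0.0468, -0.1249, 0.2900, -0.0955, 0.9085, 0.4067]
J6: z=[-0.8752, -0.2713, 0.4005] o=[0.0819, 0.4780, -0.8825] → [-0.1153, 0.2386, -0.0905, -0.8752, -0.2713, 0.4005]
V = J·q̇ = [-0.1882, 0.1526, 0.5421, 0.0606, -2.1121, -0.2640]

-0.1882 0.1526 0.5421 0.0606 -2.1121 -0.2640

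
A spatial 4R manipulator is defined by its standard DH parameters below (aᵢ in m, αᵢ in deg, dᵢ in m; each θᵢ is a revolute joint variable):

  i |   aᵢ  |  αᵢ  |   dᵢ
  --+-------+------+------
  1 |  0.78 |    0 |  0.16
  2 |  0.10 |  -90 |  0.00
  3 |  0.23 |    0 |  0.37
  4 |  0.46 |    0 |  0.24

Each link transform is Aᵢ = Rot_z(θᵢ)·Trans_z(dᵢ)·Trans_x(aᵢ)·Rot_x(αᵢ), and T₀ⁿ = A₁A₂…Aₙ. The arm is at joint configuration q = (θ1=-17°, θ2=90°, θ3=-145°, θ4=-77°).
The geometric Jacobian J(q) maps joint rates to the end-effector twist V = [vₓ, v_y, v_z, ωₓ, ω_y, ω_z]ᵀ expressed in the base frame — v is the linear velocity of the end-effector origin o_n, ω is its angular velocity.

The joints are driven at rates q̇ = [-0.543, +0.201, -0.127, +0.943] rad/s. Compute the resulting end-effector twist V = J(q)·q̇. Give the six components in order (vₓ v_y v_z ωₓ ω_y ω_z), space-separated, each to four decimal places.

o_n = [0.0368, -0.4612, -0.0159]
J₁: ẑ×o_n = [0.4612, 0.0368, -0.0000], ω = ẑ
J2: z=[0.0000, 0.0000, 1.0000] o=[0.7459, -0.2280, 0.1600] → [0.2331, -0.7091, 0.0000, 0.0000, 0.0000, 1.0000]
J3: z=[-0.9563, 0.2924, 0.0000] o=[0.7752, -0.1324, 0.1600] → [-0.0514, -0.1682, 0.5303, -0.9563, 0.2924, 0.0000]
J4: z=[-0.9563, 0.2924, 0.0000] o=[0.3662, -0.2044, 0.2919] → [-0.0900, -0.2944, 0.3418, -0.9563, 0.2924, 0.0000]
V = J·q̇ = [-0.2819, -0.4187, 0.2550, -0.7803, 0.2386, -0.3420]

-0.2819 -0.4187 0.2550 -0.7803 0.2386 -0.3420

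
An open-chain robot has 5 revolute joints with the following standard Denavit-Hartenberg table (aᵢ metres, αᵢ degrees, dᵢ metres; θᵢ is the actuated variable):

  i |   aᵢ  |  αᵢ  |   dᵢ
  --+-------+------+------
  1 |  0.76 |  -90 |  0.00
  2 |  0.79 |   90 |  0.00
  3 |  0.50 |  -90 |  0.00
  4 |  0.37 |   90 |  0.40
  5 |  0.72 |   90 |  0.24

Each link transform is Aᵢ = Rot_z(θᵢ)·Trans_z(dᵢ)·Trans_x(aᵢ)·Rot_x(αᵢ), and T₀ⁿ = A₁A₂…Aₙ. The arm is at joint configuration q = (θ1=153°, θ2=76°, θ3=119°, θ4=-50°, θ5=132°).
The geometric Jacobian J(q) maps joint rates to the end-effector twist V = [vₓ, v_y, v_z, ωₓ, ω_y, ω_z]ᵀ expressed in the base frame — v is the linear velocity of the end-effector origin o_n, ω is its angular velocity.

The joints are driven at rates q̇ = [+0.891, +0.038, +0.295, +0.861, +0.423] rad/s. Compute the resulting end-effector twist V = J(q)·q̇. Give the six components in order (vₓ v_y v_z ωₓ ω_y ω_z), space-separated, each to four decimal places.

-0.5040 -0.2505 -0.2720 -0.0607 0.7749 1.6064

o_n = [-0.5962, 0.5727, 0.1585]
J₁: ẑ×o_n = [-0.5727, -0.5962, 0.0000], ω = ẑ
J2: z=[-0.4540, -0.8910, 0.0000] o=[-0.6772, 0.3450, 0.0000] → [-0.1412, 0.0720, -0.0312, -0.4540, -0.8910, 0.0000]
J3: z=[-0.8645, 0.4405, 0.2419] o=[-0.8475, 0.4318, -0.7665] → [0.3734, 0.8605, -0.2325, -0.8645, 0.4405, 0.2419]
J4: z=[0.4086, 0.3359, 0.8486] o=[-0.9937, 0.0155, -0.5313] → [-0.2411, 0.0555, 0.0942, 0.4086, 0.3359, 0.8486]
J5: z=[-0.3316, 0.9209, -0.2048] o=[-1.1449, 0.0767, -0.0114] → [0.2581, -0.0561, -0.6698, -0.3316, 0.9209, -0.2048]
V = J·q̇ = [-0.5040, -0.2505, -0.2720, -0.0607, 0.7749, 1.6064]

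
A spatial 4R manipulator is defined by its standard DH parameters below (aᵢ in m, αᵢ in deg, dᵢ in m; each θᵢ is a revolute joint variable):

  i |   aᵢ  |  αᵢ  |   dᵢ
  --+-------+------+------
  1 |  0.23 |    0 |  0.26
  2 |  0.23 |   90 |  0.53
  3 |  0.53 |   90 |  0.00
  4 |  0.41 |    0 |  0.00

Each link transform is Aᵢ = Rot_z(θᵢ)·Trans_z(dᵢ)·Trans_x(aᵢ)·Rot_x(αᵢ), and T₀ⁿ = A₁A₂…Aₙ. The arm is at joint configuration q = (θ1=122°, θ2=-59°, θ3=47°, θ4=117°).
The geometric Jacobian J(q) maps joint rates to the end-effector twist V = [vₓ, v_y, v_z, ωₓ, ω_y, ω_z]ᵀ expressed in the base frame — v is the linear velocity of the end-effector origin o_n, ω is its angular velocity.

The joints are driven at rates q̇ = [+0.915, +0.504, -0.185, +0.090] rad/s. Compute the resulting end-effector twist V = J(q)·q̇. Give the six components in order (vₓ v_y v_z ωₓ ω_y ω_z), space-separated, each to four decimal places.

-0.5344 0.6787 -0.0674 -0.1350 0.1426 1.3576

o_n = [0.4145, 0.4431, 1.0415]
J₁: ẑ×o_n = [-0.4431, 0.4145, 0.0000], ω = ẑ
J2: z=[0.0000, 0.0000, 1.0000] o=[-0.1219, 0.1951, 0.2600] → [-0.2480, 0.5364, 0.0000, 0.0000, 0.0000, 1.0000]
J3: z=[0.8910, -0.4540, 0.0000] o=[-0.0175, 0.4000, 0.7900] → [-0.1142, -0.2241, 0.2345, 0.8910, -0.4540, 0.0000]
J4: z=[0.3320, 0.6516, -0.6820] o=[0.1466, 0.7220, 1.1776] → [-0.2790, -0.1375, -0.2672, 0.3320, 0.6516, -0.6820]
V = J·q̇ = [-0.5344, 0.6787, -0.0674, -0.1350, 0.1426, 1.3576]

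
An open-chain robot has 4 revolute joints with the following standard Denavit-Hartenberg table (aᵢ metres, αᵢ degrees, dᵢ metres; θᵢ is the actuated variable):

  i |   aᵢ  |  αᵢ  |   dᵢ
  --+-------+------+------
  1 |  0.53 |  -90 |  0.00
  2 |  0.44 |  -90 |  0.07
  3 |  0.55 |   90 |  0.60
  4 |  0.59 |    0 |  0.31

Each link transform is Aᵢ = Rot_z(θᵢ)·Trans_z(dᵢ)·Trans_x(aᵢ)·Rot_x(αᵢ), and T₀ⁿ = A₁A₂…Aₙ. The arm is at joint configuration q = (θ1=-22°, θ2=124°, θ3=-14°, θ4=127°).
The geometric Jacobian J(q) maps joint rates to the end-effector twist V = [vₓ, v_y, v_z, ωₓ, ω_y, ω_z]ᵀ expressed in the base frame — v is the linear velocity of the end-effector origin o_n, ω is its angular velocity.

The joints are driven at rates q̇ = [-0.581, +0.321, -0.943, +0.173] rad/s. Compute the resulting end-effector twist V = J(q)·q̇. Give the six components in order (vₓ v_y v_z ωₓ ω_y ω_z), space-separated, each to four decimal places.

0.7033 0.2292 0.6878 0.9297 0.1516 -1.0736

o_n = [-0.4627, 0.6377, 0.1396]
J₁: ẑ×o_n = [-0.6377, -0.4627, 0.0000], ω = ẑ
J2: z=[0.3746, 0.9272, 0.0000] o=[0.4914, -0.1985, 0.0000] → [0.1294, -0.0523, 1.1979, 0.3746, 0.9272, 0.0000]
J3: z=[-0.7687, 0.3106, 0.5592] o=[0.2895, -0.0415, -0.3648] → [-0.2232, -0.0329, -0.2885, -0.7687, 0.3106, 0.5592]
J4: z=[0.4889, 0.8490, 0.2006] o=[-0.3985, 0.3800, -0.4717] → [0.4673, -0.3117, 0.1805, 0.4889, 0.8490, 0.2006]
V = J·q̇ = [0.7033, 0.2292, 0.6878, 0.9297, 0.1516, -1.0736]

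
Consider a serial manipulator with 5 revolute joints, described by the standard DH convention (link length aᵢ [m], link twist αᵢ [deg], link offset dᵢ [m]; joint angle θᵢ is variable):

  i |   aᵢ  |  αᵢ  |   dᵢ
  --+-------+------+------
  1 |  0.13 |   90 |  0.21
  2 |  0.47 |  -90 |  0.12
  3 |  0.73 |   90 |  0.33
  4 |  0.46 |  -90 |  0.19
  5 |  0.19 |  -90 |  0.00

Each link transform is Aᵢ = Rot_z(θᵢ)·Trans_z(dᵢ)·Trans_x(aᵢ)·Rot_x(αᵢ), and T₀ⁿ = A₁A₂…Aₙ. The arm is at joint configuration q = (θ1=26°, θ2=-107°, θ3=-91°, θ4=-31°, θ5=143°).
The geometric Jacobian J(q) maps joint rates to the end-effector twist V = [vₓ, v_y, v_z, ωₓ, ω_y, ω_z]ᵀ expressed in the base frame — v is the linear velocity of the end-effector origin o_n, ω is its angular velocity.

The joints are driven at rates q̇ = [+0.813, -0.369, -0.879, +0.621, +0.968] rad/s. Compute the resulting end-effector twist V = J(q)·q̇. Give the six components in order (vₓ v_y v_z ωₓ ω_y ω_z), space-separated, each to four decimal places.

o_n = [0.6528, -0.9197, -0.2006]
J₁: ẑ×o_n = [0.9197, 0.6528, -0.0000], ω = ẑ
J2: z=[0.4384, -0.8988, 0.0000] o=[0.1168, 0.0570, 0.2100] → [0.3690, 0.1800, 0.0535, 0.4384, -0.8988, 0.0000]
J3: z=[0.8595, 0.4192, -0.2924] o=[0.0459, -0.1111, -0.2395] → [-0.2201, -0.2108, -0.9494, 0.8595, 0.4192, -0.2924]
J4: z=[0.2551, 0.1438, 0.9562] o=[0.6529, -0.6272, -0.3238] → [0.2974, -0.0316, -0.0746, 0.2551, 0.1438, 0.9562]
J5: z=[0.9649, -0.1024, -0.2420] o=[0.6724, -1.0526, -0.0662] → [0.0459, 0.1344, 0.1262, 0.9649, -0.1024, -0.2420]
V = J·q̇ = [1.0342, 0.7601, 0.8906, 0.1751, -0.0466, 1.4295]

1.0342 0.7601 0.8906 0.1751 -0.0466 1.4295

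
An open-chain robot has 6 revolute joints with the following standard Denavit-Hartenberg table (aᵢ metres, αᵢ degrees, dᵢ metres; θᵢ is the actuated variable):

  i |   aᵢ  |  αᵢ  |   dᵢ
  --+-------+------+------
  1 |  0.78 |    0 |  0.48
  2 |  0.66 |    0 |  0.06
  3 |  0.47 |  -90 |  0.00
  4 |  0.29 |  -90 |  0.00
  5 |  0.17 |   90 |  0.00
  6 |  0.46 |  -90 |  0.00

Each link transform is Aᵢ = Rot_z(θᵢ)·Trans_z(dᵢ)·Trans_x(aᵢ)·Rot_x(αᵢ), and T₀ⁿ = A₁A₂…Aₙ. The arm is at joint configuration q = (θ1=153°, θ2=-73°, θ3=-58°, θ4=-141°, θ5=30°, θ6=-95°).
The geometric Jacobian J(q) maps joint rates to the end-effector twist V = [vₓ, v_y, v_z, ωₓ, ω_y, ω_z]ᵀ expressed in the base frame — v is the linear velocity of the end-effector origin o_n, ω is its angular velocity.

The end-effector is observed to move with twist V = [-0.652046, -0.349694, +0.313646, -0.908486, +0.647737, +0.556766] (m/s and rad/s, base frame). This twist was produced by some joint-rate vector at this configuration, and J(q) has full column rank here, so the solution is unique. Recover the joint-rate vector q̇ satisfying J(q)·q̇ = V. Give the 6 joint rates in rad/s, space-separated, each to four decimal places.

0.1350 0.5080 -0.0520 0.1710 -0.4040 0.8890

o_n = [-0.6777, 0.8947, 0.4372]
J₁: ẑ×o_n = [-0.8947, -0.6777, 0.0000], ω = ẑ
J2: z=[0.0000, 0.0000, 1.0000] o=[-0.6950, 0.3541, 0.4800] → [-0.5406, 0.0173, 0.0000, 0.0000, 0.0000, 1.0000]
J3: z=[0.0000, 0.0000, 1.0000] o=[-0.5804, 1.0041, 0.5400] → [0.1094, -0.0973, 0.0000, 0.0000, 0.0000, 1.0000]
J4: z=[-0.3746, 0.9272, 0.0000] o=[-0.1446, 1.1802, 0.5400] → [-0.0953, -0.0385, 0.6012, -0.3746, 0.9272, 0.0000]
J5: z=[0.5835, 0.2357, 0.7771] o=[-0.3536, 1.0957, 0.7225] → [0.0889, -0.0854, -0.0409, 0.5835, 0.2357, 0.7771]
J6: z=[-0.6847, 0.6574, 0.3147] o=[-0.4278, 0.9741, 0.8152] → [-0.2235, -0.3374, 0.2186, -0.6847, 0.6574, 0.3147]
q̇ = J⁺·V = [0.1350, 0.5080, -0.0520, 0.1710, -0.4040, 0.8890]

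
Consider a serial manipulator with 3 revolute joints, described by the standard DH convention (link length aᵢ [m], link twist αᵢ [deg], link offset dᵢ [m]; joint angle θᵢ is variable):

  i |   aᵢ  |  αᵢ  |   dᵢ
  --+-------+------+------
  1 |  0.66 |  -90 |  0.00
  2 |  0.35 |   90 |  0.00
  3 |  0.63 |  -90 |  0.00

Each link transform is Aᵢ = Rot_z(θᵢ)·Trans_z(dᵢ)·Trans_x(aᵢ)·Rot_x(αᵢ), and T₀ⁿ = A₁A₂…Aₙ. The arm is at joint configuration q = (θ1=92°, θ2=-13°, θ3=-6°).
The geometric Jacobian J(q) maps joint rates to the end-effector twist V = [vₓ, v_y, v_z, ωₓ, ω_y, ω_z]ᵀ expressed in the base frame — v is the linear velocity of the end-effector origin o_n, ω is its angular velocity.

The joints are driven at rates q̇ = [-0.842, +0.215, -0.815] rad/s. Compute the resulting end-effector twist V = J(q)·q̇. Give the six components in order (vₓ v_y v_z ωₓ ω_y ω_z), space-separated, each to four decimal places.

o_n = [0.0096, 1.6128, 0.2197]
J₁: ẑ×o_n = [-1.6128, 0.0096, 0.0000], ω = ẑ
J2: z=[-0.9994, -0.0349, 0.0000] o=[-0.0230, 0.6596, 0.0000] → [-0.0077, 0.2195, -0.9515, -0.9994, -0.0349, 0.0000]
J3: z=[0.0079, -0.2248, 0.9744] o=[-0.0349, 1.0004, 0.0787] → [-0.6284, 0.0423, 0.0148, 0.0079, -0.2248, 0.9744]
V = J·q̇ = [1.8685, 0.0047, -0.2166, -0.2213, 0.1757, -1.6361]

1.8685 0.0047 -0.2166 -0.2213 0.1757 -1.6361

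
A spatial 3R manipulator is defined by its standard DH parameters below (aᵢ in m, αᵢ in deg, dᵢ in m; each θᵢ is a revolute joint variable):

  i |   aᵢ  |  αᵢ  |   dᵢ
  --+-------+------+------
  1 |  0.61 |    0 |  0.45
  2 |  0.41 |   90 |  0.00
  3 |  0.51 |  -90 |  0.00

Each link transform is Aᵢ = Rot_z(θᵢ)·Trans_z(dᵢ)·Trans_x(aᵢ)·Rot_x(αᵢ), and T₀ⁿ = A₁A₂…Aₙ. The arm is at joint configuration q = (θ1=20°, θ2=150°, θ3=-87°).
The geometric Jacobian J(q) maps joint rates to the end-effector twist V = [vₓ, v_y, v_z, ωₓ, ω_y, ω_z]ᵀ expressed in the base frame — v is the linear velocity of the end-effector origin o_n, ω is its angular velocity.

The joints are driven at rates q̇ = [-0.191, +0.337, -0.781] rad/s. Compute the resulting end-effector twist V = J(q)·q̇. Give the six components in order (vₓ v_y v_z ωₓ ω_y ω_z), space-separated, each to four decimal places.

0.4205 -0.2413 -0.0208 -0.1356 -0.7691 0.1460

o_n = [0.1432, 0.2845, -0.0593]
J₁: ẑ×o_n = [-0.2845, 0.1432, 0.0000], ω = ẑ
J2: z=[0.0000, 0.0000, 1.0000] o=[0.5732, 0.2086, 0.4500] → [-0.0758, -0.4301, 0.0000, 0.0000, 0.0000, 1.0000]
J3: z=[0.1736, 0.9848, 0.0000] o=[0.1694, 0.2798, 0.4500] → [-0.5016, 0.0884, 0.0267, 0.1736, 0.9848, 0.0000]
V = J·q̇ = [0.4205, -0.2413, -0.0208, -0.1356, -0.7691, 0.1460]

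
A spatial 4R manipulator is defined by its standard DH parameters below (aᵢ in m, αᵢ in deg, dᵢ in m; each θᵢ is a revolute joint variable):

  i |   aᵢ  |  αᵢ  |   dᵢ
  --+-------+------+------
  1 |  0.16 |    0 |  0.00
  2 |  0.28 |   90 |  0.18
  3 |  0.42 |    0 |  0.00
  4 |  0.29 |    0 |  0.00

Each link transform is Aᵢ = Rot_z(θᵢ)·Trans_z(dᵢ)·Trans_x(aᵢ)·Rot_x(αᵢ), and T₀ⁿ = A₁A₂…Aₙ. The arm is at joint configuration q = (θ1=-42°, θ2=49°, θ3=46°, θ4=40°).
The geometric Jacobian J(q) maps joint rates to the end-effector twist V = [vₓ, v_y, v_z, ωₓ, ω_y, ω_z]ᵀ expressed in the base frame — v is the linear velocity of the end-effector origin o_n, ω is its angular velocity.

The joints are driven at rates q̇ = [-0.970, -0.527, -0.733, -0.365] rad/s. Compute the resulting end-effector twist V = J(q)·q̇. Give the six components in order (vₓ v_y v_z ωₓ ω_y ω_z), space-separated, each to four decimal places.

o_n = [0.7065, -0.0349, 0.7714]
J₁: ẑ×o_n = [0.0349, 0.7065, -0.0000], ω = ẑ
J2: z=[0.0000, 0.0000, 1.0000] o=[0.1189, -0.1071, 0.0000] → [-0.0721, 0.5876, 0.0000, 0.0000, 0.0000, 1.0000]
J3: z=[0.1219, -0.9925, 0.0000] o=[0.3968, -0.0729, 0.1800] → [-0.5870, -0.0721, 0.3120, 0.1219, -0.9925, 0.0000]
J4: z=[0.1219, -0.9925, 0.0000] o=[0.6864, -0.0374, 0.4821] → [-0.2871, -0.0353, 0.0202, 0.1219, -0.9925, 0.0000]
V = J·q̇ = [0.5392, -0.9292, -0.2361, -0.1338, 1.0898, -1.4970]

0.5392 -0.9292 -0.2361 -0.1338 1.0898 -1.4970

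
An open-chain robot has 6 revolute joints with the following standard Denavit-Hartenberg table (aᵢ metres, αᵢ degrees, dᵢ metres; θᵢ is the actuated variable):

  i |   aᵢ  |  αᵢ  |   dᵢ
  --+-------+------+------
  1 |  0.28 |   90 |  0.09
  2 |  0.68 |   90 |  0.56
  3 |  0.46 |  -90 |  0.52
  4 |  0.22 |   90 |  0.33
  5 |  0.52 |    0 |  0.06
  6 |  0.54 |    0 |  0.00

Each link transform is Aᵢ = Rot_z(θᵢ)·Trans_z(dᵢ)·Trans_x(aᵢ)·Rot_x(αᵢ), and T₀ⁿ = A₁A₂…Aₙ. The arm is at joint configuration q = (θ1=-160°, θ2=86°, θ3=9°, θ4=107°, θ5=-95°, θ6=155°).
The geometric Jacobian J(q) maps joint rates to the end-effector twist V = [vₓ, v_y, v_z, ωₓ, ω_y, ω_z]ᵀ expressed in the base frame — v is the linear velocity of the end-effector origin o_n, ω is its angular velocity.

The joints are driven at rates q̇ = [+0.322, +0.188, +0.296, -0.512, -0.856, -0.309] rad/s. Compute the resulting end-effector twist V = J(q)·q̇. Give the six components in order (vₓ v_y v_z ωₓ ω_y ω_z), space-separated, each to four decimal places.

0.1194 -0.2535 0.1750 -0.3616 -0.6552 -0.7402

o_n = [-0.7090, 0.6963, 1.1010]
J₁: ẑ×o_n = [-0.6963, -0.7090, 0.0000], ω = ẑ
J2: z=[-0.3420, 0.9397, 0.0000] o=[-0.2631, -0.0958, 0.0900] → [0.9500, 0.3458, 0.1481, -0.3420, 0.9397, 0.0000]
J3: z=[-0.9374, -0.3412, -0.0698] o=[-0.4992, 0.4142, 0.7683] → [-0.0938, 0.3265, -0.3360, -0.9374, -0.3412, -0.0698]
J4: z=[-0.3276, 0.9319, -0.1561] o=[-1.0411, 0.2936, 1.1853] → [-0.0157, -0.0794, -0.4413, -0.3276, 0.9319, -0.1561]
J5: z=[0.1610, 0.2178, 0.9626] o=[-0.9443, 0.6650, 1.0851] → [-0.0267, 0.2240, -0.0462, 0.1610, 0.2178, 0.9626]
J6: z=[0.1610, 0.2178, 0.9626] o=[-0.8072, 0.1822, 1.2337] → [-0.5238, 0.1159, 0.0614, 0.1610, 0.2178, 0.9626]
V = J·q̇ = [0.1194, -0.2535, 0.1750, -0.3616, -0.6552, -0.7402]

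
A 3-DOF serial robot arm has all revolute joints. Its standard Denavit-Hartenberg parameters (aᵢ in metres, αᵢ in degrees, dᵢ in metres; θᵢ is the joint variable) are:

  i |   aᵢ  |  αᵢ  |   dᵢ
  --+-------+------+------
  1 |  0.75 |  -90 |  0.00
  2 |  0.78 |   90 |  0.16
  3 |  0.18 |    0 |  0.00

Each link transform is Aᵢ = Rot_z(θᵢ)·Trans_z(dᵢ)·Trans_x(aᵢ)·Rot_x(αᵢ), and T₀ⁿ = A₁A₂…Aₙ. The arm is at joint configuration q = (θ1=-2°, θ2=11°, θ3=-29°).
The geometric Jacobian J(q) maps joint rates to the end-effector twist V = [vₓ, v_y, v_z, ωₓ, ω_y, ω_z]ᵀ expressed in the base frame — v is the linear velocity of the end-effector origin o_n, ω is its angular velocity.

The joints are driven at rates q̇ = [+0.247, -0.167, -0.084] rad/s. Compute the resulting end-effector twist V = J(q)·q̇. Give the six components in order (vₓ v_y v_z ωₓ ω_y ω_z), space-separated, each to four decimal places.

o_n = [1.6717, 0.0144, -0.1789]
J₁: ẑ×o_n = [-0.0144, 1.6717, 0.0000], ω = ẑ
J2: z=[0.0349, 0.9994, 0.0000] o=[0.7495, -0.0262, 0.0000] → [-0.1788, 0.0062, -0.9202, 0.0349, 0.9994, 0.0000]
J3: z=[0.1907, -0.0067, 0.9816] o=[1.5203, 0.1070, -0.1488] → [0.0911, 0.1543, -0.0167, 0.1907, -0.0067, 0.9816]
V = J·q̇ = [0.0186, 0.3989, 0.1551, -0.0218, -0.1663, 0.1645]

0.0186 0.3989 0.1551 -0.0218 -0.1663 0.1645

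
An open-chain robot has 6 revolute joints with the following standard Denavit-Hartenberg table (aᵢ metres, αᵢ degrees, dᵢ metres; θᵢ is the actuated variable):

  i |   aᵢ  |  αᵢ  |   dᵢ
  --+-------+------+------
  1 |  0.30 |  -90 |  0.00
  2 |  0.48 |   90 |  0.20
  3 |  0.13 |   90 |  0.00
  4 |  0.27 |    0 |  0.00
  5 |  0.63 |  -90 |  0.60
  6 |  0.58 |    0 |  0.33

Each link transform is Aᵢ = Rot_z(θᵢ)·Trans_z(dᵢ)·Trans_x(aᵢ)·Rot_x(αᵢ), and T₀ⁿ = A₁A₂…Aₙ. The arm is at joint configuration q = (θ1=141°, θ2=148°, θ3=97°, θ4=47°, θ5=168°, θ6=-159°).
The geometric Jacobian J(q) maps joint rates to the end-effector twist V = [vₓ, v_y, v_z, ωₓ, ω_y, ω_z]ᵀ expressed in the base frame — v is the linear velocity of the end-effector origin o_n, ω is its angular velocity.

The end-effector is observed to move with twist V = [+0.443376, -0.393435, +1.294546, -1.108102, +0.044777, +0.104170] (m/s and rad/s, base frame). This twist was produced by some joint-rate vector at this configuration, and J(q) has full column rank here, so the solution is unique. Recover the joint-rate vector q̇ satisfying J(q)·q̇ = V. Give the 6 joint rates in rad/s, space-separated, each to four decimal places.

0.7930 0.8080 0.9170 -0.4680 0.0640 -0.1690

o_n = [0.1710, -1.0728, -0.5466]
J₁: ẑ×o_n = [1.0728, 0.1710, -0.0000], ω = ẑ
J2: z=[-0.6293, -0.7771, 0.0000] o=[-0.2331, 0.1888, 0.0000] → [0.4248, -0.3440, 1.1080, -0.6293, -0.7771, 0.0000]
J3: z=[-0.4118, 0.3335, -0.8480] o=[-0.0427, -0.2228, -0.2544] → [-0.8183, -0.3015, 0.2788, -0.4118, 0.3335, -0.8480]
J4: z=[0.5774, -0.6244, -0.5260] o=[-0.1343, -0.3146, -0.2460] → [-0.2111, 0.0130, -0.2472, 0.5774, -0.6244, -0.5260]
J5: z=[0.5774, -0.6244, -0.5260] o=[-0.3454, -0.3788, -0.4015] → [-0.2744, -0.1879, -0.0783, 0.5774, -0.6244, -0.5260]
J6: z=[-0.0670, -0.6783, 0.7317] o=[0.5136, -0.5095, -0.4440] → [0.4818, -0.2576, -0.1947, -0.0670, -0.6783, 0.7317]
q̇ = J⁺·V = [0.7930, 0.8080, 0.9170, -0.4680, 0.0640, -0.1690]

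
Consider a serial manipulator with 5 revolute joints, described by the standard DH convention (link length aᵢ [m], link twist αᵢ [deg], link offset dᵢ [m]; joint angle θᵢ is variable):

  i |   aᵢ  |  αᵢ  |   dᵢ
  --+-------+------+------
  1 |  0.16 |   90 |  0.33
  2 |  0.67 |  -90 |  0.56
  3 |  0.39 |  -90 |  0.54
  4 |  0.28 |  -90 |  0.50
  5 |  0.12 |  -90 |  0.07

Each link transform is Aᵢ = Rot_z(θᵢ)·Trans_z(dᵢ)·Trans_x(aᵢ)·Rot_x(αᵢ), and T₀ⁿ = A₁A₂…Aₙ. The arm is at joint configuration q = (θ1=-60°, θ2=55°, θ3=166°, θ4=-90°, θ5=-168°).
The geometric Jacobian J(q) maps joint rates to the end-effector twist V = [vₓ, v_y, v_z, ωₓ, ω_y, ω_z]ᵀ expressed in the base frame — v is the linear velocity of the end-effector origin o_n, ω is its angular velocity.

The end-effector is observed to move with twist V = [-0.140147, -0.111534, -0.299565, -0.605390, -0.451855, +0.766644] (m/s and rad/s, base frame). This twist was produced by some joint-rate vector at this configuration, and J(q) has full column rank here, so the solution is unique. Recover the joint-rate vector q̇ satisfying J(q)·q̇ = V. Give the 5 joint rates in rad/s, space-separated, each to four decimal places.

o_n = [-1.0098, -0.1672, 0.8122]
J₁: ẑ×o_n = [0.1672, -1.0098, 0.0000], ω = ẑ
J2: z=[-0.8660, -0.5000, 0.0000] o=[0.0800, -0.1386, 0.3300] → [-0.2411, 0.4176, -0.5201, -0.8660, -0.5000, 0.0000]
J3: z=[-0.4096, 0.7094, 0.5736] o=[-0.2128, -0.7514, 0.8788] → [-0.3824, -0.4844, 0.3261, -0.4096, 0.7094, 0.5736]
J4: z=[-0.9097, -0.3650, -0.1982] o=[-0.4608, -0.1331, 0.8786] → [0.0175, 0.0484, -0.1694, -0.9097, -0.3650, -0.1982]
J5: z=[-0.0688, 0.6029, -0.7948] o=[-1.0303, -0.1170, 0.9401] → [-0.1170, -0.0251, -0.0090, -0.0688, 0.6029, -0.7948]
q̇ = J⁺·V = [0.3280, 0.7170, 0.1790, -0.0670, -0.4060]

0.3280 0.7170 0.1790 -0.0670 -0.4060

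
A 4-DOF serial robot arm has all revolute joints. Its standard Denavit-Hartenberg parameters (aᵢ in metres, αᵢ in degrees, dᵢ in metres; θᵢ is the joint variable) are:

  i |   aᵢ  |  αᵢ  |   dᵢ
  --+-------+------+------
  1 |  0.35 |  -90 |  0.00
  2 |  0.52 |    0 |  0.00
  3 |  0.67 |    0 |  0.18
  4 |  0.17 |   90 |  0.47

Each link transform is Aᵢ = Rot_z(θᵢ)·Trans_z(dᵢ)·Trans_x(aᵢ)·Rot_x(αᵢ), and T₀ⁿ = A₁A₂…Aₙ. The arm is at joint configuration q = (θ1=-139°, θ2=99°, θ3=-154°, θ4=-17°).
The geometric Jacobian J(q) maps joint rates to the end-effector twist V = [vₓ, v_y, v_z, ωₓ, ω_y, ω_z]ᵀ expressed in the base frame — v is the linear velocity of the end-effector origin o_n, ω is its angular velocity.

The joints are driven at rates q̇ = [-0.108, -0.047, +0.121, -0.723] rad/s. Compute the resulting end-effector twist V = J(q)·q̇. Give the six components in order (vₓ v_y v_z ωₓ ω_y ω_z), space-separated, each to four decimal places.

-0.0726 0.0378 0.0018 -0.4258 0.4898 -0.1080

o_n = [-0.1060, -0.9534, 0.1969]
J₁: ẑ×o_n = [0.9534, -0.1060, 0.0000], ω = ẑ
J2: z=[0.6561, -0.7547, 0.0000] o=[-0.2641, -0.2296, 0.0000] → [-0.1486, -0.1292, -0.3555, 0.6561, -0.7547, 0.0000]
J3: z=[0.6561, -0.7547, 0.0000] o=[-0.2028, -0.1763, -0.5136] → [-0.5362, -0.4661, -0.4368, 0.6561, -0.7547, 0.0000]
J4: z=[0.6561, -0.7547, 0.0000] o=[-0.3747, -0.5642, 0.0352] → [-0.1220, -0.1061, -0.0525, 0.6561, -0.7547, 0.0000]
V = J·q̇ = [-0.0726, 0.0378, 0.0018, -0.4258, 0.4898, -0.1080]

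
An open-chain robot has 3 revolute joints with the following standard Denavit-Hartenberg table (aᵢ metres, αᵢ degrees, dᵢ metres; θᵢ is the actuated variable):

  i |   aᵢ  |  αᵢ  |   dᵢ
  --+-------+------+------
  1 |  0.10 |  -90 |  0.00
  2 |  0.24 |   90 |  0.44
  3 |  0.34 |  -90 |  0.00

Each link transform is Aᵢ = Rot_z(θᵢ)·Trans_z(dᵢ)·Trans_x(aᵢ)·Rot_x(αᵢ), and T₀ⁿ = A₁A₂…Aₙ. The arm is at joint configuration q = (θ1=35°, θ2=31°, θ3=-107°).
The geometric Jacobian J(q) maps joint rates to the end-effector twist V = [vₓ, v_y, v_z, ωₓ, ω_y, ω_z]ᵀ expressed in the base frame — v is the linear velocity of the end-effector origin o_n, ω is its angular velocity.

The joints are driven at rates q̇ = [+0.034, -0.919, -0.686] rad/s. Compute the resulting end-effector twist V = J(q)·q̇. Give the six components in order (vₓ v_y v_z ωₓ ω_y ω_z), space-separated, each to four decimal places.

-0.1487 -0.0117 0.2256 0.2377 -0.9555 -0.5540

o_n = [0.1148, 0.2206, -0.0724]
J₁: ẑ×o_n = [-0.2206, 0.1148, 0.0000], ω = ẑ
J2: z=[-0.5736, 0.8192, 0.0000] o=[0.0819, 0.0574, 0.0000] → [-0.0593, -0.0415, -0.1205, -0.5736, 0.8192, 0.0000]
J3: z=[0.4219, 0.2954, 0.8572] o=[-0.0019, 0.5358, -0.1236] → [0.2853, 0.0784, -0.1675, 0.4219, 0.2954, 0.8572]
V = J·q̇ = [-0.1487, -0.0117, 0.2256, 0.2377, -0.9555, -0.5540]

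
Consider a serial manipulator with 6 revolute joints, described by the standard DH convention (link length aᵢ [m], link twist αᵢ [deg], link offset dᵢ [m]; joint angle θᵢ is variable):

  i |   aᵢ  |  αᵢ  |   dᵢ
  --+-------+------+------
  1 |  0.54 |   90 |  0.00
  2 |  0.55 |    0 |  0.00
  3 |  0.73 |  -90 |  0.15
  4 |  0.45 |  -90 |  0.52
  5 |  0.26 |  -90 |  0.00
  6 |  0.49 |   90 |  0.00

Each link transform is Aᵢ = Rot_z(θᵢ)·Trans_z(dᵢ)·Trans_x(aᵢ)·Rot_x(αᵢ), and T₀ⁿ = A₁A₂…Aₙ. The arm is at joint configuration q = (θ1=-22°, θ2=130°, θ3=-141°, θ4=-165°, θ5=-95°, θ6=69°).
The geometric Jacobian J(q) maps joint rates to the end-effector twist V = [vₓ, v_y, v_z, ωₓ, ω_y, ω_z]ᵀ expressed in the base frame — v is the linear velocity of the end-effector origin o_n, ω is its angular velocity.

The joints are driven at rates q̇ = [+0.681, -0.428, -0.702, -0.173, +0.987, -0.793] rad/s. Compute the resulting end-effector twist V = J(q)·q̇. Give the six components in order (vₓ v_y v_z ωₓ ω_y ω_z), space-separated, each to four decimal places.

o_n = [0.6055, -0.0448, 1.3170]
J₁: ẑ×o_n = [0.0448, 0.6055, -0.0000], ω = ẑ
J2: z=[-0.3746, -0.9272, 0.0000] o=[0.5007, -0.2023, 0.0000] → [-1.2211, 0.4934, 0.0382, -0.3746, -0.9272, 0.0000]
J3: z=[-0.3746, -0.9272, 0.0000] o=[0.1729, -0.0699, 0.4213] → [-0.8304, 0.3355, 0.3917, -0.3746, -0.9272, 0.0000]
J4: z=[0.1769, -0.0715, 0.9816] o=[0.7811, -0.4774, 0.2820] → [-0.4985, -0.3555, 0.0640, 0.1769, -0.0715, 0.9816]
J5: z=[-0.1263, -0.9908, -0.0494] o=[0.4339, -0.4627, 0.8754] → [-0.4169, 0.0473, 0.1172, -0.1263, -0.9908, -0.0494]
J6: z=[-0.9570, 0.1086, 0.2692] o=[0.5018, -0.4838, 1.1255] → [-0.0974, 0.2111, -0.4313, -0.9570, 0.1086, 0.2692]
V = J·q̇ = [0.8882, -0.0936, 0.1554, 1.0269, -0.0039, 0.2490]

0.8882 -0.0936 0.1554 1.0269 -0.0039 0.2490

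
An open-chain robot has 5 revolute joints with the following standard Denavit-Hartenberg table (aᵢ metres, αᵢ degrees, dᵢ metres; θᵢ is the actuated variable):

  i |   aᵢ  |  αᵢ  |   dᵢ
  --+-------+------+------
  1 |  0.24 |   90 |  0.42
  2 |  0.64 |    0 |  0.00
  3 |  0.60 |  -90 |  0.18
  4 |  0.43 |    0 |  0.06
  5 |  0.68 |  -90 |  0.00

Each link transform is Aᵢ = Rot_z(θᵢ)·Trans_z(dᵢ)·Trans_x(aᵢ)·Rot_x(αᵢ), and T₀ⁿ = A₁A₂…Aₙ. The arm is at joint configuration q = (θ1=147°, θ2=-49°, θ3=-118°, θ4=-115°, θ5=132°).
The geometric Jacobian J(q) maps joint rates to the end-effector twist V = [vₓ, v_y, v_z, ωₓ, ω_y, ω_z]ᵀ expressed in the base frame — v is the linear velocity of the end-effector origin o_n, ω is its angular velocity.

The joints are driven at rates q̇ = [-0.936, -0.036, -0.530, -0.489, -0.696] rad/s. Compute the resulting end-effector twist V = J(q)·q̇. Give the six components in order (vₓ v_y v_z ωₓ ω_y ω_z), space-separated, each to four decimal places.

0.6682 -0.0315 0.5564 -0.0847 -0.6199 0.2186

o_n = [0.5105, 0.1107, -0.3619]
J₁: ẑ×o_n = [-0.1107, 0.5105, 0.0000], ω = ẑ
J2: z=[0.5446, 0.8387, 0.0000] o=[-0.2013, 0.1307, 0.4200] → [-0.6557, 0.4258, -0.6078, 0.5446, 0.8387, 0.0000]
J3: z=[0.5446, 0.8387, 0.0000] o=[-0.5534, 0.3594, -0.0630] → [-0.2506, 0.1628, -1.0277, 0.5446, 0.8387, 0.0000]
J4: z=[-0.1887, 0.1225, -0.9744] o=[0.0349, 0.1919, -0.1980] → [-0.0992, -0.4943, -0.0429, -0.1887, 0.1225, -0.9744]
J5: z=[-0.1887, 0.1225, -0.9744] o=[0.0874, 0.6226, -0.2156] → [-0.5166, -0.4399, 0.0447, -0.1887, 0.1225, -0.9744]
V = J·q̇ = [0.6682, -0.0315, 0.5564, -0.0847, -0.6199, 0.2186]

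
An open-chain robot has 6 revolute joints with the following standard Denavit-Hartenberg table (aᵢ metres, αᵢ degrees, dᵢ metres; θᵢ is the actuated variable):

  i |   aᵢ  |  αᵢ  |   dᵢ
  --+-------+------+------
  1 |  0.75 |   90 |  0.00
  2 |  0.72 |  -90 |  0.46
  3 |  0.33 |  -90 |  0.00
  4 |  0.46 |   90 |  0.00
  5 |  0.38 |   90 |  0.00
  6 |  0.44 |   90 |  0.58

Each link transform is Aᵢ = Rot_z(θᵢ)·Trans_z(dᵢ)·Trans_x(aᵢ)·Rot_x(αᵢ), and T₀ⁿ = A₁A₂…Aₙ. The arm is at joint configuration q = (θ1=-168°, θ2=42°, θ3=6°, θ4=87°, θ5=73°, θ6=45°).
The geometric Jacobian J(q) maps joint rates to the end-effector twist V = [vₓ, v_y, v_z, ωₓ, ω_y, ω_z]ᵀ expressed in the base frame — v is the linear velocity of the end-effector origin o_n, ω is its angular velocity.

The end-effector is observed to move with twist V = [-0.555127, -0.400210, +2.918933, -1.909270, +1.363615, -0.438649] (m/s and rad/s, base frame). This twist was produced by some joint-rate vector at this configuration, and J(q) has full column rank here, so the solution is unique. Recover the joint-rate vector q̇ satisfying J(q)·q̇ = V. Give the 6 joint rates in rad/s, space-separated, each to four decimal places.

o_n = [-2.4922, -0.6343, 0.0253]
J₁: ẑ×o_n = [0.6343, -2.4922, 0.0000], ω = ẑ
J2: z=[-0.2079, 0.9781, 0.0000] o=[-0.7336, -0.1559, 0.0000] → [0.0247, 0.0053, 1.8196, -0.2079, 0.9781, 0.0000]
J3: z=[0.6545, 0.1391, 0.7431] o=[-1.3526, 0.1828, 0.4818] → [0.5437, -0.5481, -0.3762, 0.6545, 0.1391, 0.7431]
J4: z=[0.2828, -0.9566, -0.0699] o=[-1.5840, 0.0983, 0.7014] → [0.5955, 0.2547, -1.0760, 0.2828, -0.9566, -0.0699]
J5: z=[-0.6660, -0.2483, 0.7034] o=[-1.9016, 0.0283, 0.3760] → [0.5532, -0.6491, 0.2946, -0.6660, -0.2483, 0.7034]
J6: z=[-0.7428, 0.1340, -0.6559] o=[-1.8755, -0.3363, 0.2720] → [-0.2285, 0.2212, 0.3040, -0.7428, 0.1340, -0.6559]
q̇ = J⁺·V = [0.1360, 0.7560, -0.6180, -0.7760, 0.6400, 0.9450]

0.1360 0.7560 -0.6180 -0.7760 0.6400 0.9450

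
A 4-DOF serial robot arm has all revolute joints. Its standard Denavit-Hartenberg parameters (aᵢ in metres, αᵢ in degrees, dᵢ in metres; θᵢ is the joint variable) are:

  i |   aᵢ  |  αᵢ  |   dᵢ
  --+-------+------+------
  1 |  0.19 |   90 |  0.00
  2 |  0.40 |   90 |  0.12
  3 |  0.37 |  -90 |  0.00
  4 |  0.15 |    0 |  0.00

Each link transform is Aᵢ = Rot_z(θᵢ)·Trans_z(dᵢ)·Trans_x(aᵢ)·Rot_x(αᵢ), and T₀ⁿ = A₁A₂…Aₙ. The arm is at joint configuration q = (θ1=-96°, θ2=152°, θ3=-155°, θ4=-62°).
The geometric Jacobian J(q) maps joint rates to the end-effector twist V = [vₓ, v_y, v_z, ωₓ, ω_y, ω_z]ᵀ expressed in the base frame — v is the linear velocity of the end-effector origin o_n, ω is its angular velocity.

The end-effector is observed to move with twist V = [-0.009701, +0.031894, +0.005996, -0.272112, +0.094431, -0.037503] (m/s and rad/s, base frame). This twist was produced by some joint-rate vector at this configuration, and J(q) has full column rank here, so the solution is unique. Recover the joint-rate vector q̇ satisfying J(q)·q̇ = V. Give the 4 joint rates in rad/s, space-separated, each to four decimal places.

o_n = [0.0395, -0.2570, 0.1173]
J₁: ẑ×o_n = [0.2570, 0.0395, -0.0000], ω = ẑ
J2: z=[-0.9945, 0.1045, 0.0000] o=[-0.0199, -0.1890, 0.0000] → [0.0123, 0.1167, 0.0614, -0.9945, 0.1045, 0.0000]
J3: z=[-0.0491, -0.4669, 0.8829] o=[-0.1023, 0.1748, 0.1878] → [0.4141, 0.1217, 0.0874, -0.0491, -0.4669, 0.8829]
J4: z=[0.9403, 0.2764, 0.1984] o=[0.0223, -0.1360, 0.0304] → [0.0480, -0.0784, -0.1185, 0.9403, 0.2764, 0.1984]
q̇ = J⁺·V = [-0.0440, 0.4110, -0.0250, 0.1440]

-0.0440 0.4110 -0.0250 0.1440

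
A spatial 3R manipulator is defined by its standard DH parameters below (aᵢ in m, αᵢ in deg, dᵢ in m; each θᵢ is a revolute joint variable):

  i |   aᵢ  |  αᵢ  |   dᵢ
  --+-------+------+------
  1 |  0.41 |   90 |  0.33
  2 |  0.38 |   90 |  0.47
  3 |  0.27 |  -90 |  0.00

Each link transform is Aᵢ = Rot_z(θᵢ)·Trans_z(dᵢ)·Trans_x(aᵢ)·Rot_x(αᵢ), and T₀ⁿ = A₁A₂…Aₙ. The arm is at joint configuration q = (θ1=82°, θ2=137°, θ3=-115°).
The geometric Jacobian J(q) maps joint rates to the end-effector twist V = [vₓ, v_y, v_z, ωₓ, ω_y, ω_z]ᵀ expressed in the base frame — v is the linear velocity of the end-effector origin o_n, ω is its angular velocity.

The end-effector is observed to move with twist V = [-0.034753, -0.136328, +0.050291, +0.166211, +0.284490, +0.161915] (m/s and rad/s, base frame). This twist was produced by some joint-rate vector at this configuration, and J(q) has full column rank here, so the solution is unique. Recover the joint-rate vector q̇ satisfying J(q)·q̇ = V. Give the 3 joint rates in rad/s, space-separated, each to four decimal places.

o_n = [0.2531, 0.1821, 0.5113]
J₁: ẑ×o_n = [-0.1821, 0.2531, 0.0000], ω = ẑ
J2: z=[0.9903, -0.1392, 0.0000] o=[0.0571, 0.4060, 0.3300] → [-0.0252, -0.1796, -0.1945, 0.9903, -0.1392, 0.0000]
J3: z=[0.0949, 0.6754, 0.7314] o=[0.4838, 0.0654, 0.5892] → [-0.1379, -0.1613, 0.1669, 0.0949, 0.6754, 0.7314]
q̇ = J⁺·V = [-0.1650, 0.1250, 0.4470]

-0.1650 0.1250 0.4470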